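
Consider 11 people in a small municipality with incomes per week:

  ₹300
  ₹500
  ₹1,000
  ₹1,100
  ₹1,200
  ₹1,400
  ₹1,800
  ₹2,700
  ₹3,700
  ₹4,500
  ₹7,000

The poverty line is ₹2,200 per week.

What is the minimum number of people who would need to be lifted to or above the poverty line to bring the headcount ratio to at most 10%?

6

Currently q = 7 of N = 11 are below the line (H = 0.636).
A headcount ratio of at most 10% allows at most ⌊0.10 × 11⌋ = 1 poor people.
So at least 7 − 1 = 6 must be lifted.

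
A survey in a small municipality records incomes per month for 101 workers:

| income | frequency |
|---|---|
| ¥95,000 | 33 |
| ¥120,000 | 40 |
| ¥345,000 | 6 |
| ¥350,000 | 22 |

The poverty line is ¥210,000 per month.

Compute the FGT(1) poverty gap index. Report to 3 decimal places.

0.349

Poor units: 33×¥95,000, 40×¥120,000 (q = 73 of N = 101).
Shortfall ratios: (210000−95000)/210000 = 0.5476 (×33); (210000−120000)/210000 = 0.4286 (×40).
Sum of shortfalls = 35.214286; P₁ averages over all N: 35.214286 / 101 = 0.349.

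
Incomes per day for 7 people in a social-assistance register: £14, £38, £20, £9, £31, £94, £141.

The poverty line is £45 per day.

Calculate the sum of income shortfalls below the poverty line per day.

Incomes under z: £9, £14, £20, £31, £38 (q = 5 of N = 7).
Individual gaps: 45−9 = 36; 45−14 = 31; 45−20 = 25; 45−31 = 14; 45−38 = 7.
Aggregate gap = £113.

£113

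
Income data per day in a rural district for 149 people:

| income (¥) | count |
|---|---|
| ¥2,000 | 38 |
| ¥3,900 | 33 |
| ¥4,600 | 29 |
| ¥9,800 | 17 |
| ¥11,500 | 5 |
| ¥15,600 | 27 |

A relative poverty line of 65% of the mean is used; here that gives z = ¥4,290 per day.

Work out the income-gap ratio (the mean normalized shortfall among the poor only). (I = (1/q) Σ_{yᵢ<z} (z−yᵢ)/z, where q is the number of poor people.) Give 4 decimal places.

0.3279

Below z: 38×¥2,000, 33×¥3,900 (q = 71 of N = 149).
Relative gaps: 0.5338 (×38), 0.0909 (×33); sum = 23.284382.
The income-gap ratio divides by q (the poor only): 23.284382 / 71 = 0.3279.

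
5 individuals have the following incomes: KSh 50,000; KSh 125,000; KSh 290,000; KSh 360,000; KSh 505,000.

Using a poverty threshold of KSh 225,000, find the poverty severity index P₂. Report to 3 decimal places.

0.160

Poor units: KSh 50,000, KSh 125,000 (q = 2 of N = 5).
Shortfall ratios: (225000−50000)/225000 = 0.7778; (225000−125000)/225000 = 0.4444.
Squared: 0.6049; 0.1975.
Sum = 0.802469; P₂ = 0.802469 / 5 = 0.160.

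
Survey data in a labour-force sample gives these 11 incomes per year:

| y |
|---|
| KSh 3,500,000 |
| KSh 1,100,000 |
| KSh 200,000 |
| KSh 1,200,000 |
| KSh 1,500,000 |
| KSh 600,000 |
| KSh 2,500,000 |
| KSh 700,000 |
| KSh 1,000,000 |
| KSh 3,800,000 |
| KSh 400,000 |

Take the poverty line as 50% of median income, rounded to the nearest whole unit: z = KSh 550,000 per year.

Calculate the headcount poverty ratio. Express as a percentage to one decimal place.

2 of the 11 workers have income below KSh 550,000.
H = 2/11 = 18.2%.

18.2%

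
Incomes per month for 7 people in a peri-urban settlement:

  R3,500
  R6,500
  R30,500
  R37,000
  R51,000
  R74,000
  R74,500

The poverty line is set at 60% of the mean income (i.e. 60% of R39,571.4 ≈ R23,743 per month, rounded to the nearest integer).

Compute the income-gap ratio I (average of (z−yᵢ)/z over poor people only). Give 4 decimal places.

Below the line: R3,500, R6,500 (q = 2 of N = 7).
Shortfall ratios (z−y)/z: 0.8526, 0.7262; sum = 1.578823.
I averages over the q = 2 poor units only: 1.578823 / 2 = 0.7894.

0.7894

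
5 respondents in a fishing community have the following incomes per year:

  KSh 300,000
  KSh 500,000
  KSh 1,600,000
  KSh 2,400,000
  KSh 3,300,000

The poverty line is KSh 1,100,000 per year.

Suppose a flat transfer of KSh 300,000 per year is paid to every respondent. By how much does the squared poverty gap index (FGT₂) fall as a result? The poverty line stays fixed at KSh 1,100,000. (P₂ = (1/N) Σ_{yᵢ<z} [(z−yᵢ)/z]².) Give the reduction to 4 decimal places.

0.1091

Before: below the line — KSh 300,000, KSh 500,000; squared poverty gap index (FGT₂) = 0.165289.
After the KSh 300,000 transfer: below the line — KSh 600,000, KSh 800,000; squared poverty gap index (FGT₂) = 0.056198.
Reduction = 0.165289 − 0.056198 = 0.1091.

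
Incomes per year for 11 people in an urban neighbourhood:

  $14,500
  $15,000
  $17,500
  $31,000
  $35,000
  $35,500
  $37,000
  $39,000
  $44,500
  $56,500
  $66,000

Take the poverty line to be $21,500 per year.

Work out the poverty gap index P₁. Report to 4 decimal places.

0.0740

Below z: $14,500, $15,000, $17,500 (q = 3 of N = 11).
Normalized shortfalls: (21500−14500)/21500 = 0.3256; (21500−15000)/21500 = 0.3023; (21500−17500)/21500 = 0.1860.
Sum of shortfalls = 0.813953; P₁ averages over all N: 0.813953 / 11 = 0.0740.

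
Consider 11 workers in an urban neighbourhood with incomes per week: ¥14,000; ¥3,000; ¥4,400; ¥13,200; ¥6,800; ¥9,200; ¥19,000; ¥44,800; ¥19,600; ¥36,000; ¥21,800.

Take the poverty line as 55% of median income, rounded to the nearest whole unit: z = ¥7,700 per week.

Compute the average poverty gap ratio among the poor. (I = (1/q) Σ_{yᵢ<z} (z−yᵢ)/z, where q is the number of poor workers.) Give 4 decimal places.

0.3853

Below z: ¥3,000, ¥4,400, ¥6,800 (q = 3 of N = 11).
Shortfall ratios (z−y)/z: 0.6104, 0.4286, 0.1169; sum = 1.155844.
The income-gap ratio divides by q (the poor only): 1.155844 / 3 = 0.3853.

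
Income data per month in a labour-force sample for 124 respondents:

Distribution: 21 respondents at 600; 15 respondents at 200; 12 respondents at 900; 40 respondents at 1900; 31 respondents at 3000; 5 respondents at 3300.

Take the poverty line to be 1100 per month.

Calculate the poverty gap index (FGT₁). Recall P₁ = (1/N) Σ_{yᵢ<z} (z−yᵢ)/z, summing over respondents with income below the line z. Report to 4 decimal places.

Below z: 15×200, 21×600, 12×900 (q = 48 of N = 124).
Relative gaps: (1100−200)/1100 = 0.8182 (×15); (1100−600)/1100 = 0.4545 (×21); (1100−900)/1100 = 0.1818 (×12).
Σ = 24.000000. Dividing by the full population N = 124 gives P₁ = 0.1935.

0.1935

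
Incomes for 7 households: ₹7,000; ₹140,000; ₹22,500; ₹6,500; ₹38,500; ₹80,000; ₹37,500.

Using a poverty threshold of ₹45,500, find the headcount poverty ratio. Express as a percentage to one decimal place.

5 of the 7 households have income below ₹45,500.
H = 5/7 = 71.4%.

71.4%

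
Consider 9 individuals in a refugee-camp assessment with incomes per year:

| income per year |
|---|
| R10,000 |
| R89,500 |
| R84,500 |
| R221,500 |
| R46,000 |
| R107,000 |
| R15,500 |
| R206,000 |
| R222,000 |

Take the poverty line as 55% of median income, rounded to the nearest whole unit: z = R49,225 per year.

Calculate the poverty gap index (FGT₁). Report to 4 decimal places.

0.1719

Incomes under z: R10,000, R15,500, R46,000 (q = 3 of N = 9).
Shortfall ratios: (49225−10000)/49225 = 0.7969; (49225−15500)/49225 = 0.6851; (49225−46000)/49225 = 0.0655.
Sum of shortfalls = 1.547486; P₁ averages over all N: 1.547486 / 9 = 0.1719.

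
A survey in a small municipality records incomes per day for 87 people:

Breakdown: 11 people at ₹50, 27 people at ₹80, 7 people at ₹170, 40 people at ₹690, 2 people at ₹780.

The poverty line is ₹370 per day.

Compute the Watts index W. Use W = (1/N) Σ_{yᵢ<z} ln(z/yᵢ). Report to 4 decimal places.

0.7909

Incomes under z: 11×₹50, 27×₹80, 7×₹170 (q = 45 of N = 87).
ln(z/y) terms: ln(370/50) = 2.0015 (×11); ln(370/80) = 1.5315 (×27); ln(370/170) = 0.7777 (×7).
W = 68.810074 / 87 = 0.7909.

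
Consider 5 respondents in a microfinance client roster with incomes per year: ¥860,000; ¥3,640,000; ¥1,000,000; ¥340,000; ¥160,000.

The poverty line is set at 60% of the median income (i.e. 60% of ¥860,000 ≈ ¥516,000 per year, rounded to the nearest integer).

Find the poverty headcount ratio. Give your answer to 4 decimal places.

2 of the 5 respondents have income below ¥516,000.
H = 2/5 = 0.4000.

0.4000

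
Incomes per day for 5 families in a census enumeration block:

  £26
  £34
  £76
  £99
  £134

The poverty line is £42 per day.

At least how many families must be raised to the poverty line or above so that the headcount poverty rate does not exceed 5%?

2

2 of the 5 families are poor, so H = 2/5 = 0.400.
A headcount ratio of at most 5% allows at most ⌊0.05 × 5⌋ = 0 poor families.
So at least 2 − 0 = 2 must be lifted.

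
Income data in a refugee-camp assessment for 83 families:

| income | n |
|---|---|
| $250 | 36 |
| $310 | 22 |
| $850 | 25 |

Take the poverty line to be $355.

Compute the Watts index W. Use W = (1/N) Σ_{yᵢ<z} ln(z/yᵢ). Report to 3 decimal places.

Poor units: 36×$250, 22×$310 (q = 58 of N = 83).
ln(z/y) terms: ln(355/250) = 0.3507 (×36); ln(355/310) = 0.1355 (×22).
W = 15.605648 / 83 = 0.188.

0.188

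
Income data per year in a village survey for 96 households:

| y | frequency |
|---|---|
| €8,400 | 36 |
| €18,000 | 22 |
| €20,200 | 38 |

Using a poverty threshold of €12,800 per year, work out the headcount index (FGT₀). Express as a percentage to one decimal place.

37.5%

36 of the 96 households have income below €12,800.
H = 36/96 = 37.5%.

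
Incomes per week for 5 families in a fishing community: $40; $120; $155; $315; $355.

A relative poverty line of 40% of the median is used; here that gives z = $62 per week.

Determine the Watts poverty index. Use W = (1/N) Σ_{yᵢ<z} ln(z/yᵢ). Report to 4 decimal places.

0.0877

Below z: $40 (q = 1 of N = 5).
Log gaps: ln(62/40) = 0.4383.
W = 0.438255 / 5 = 0.0877.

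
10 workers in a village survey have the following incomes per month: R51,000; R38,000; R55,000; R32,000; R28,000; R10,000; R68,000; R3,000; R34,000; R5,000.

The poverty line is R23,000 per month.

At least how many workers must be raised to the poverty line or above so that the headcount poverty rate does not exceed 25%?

3 of the 10 workers are poor, so H = 3/10 = 0.300.
A headcount ratio of at most 25% allows at most ⌊0.25 × 10⌋ = 2 poor workers.
So at least 3 − 2 = 1 must be lifted.

1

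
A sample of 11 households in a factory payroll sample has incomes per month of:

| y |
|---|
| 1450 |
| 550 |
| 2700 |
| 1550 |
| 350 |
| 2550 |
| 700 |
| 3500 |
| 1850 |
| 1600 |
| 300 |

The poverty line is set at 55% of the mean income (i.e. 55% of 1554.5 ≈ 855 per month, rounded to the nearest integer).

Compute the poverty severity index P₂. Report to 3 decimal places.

0.085

Poor units: 300, 350, 550, 700 (q = 4 of N = 11).
Normalized shortfalls: (855−300)/855 = 0.6491; (855−350)/855 = 0.5906; (855−550)/855 = 0.3567; (855−700)/855 = 0.1813.
Squared: 0.4214; 0.3489; 0.1273; 0.0329.
Sum = 0.930338; P₂ = 0.930338 / 11 = 0.085.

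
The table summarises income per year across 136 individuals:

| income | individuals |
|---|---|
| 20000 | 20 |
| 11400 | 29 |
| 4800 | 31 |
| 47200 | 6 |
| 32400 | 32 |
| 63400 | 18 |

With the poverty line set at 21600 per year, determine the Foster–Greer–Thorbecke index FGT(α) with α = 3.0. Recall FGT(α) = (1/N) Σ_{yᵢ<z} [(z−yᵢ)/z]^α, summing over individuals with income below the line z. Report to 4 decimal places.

Below z: 31×4800, 29×11400, 20×20000 (q = 80 of N = 136).
Relative gaps: (21600−4800)/21600 = 0.7778 (×31); (21600−11400)/21600 = 0.4722 (×29); (21600−20000)/21600 = 0.0741 (×20).
Raised to α = 3.0: 0.47051 (×31); 0.10530 (×29); 0.00041 (×20).
Sum = 17.647639; FGT(3.0) = 17.647639 / 136 = 0.1298.

0.1298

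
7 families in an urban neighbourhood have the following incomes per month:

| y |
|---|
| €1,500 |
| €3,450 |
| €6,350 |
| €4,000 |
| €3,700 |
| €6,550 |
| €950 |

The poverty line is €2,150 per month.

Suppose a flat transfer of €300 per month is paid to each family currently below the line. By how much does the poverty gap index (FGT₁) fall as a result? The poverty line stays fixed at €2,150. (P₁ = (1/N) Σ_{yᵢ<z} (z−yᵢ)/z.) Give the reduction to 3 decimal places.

Before: below the line — €950, €1,500; poverty gap index (FGT₁) = 0.12292.
After the €300 transfer: below the line — €1,250, €1,800; poverty gap index (FGT₁) = 0.08306.
Reduction = 0.12292 − 0.08306 = 0.040.

0.040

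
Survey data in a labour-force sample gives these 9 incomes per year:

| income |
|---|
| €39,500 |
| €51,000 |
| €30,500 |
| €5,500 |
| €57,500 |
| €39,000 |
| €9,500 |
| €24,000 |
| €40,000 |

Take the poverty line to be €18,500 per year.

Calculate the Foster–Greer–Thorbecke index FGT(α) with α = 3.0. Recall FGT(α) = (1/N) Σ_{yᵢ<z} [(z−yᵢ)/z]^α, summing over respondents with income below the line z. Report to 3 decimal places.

Below the line: €5,500, €9,500 (q = 2 of N = 9).
Shortfall ratios: (18500−5500)/18500 = 0.7027; (18500−9500)/18500 = 0.4865.
Raised to α = 3.0: 0.34699; 0.11514.
Sum = 0.462125; FGT(3.0) = 0.462125 / 9 = 0.051.

0.051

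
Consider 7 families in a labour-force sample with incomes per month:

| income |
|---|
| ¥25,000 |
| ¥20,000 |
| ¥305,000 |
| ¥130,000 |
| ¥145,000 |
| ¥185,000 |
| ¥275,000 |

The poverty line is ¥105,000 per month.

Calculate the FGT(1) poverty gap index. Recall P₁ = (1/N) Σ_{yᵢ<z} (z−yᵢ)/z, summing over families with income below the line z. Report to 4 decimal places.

Poor units: ¥20,000, ¥25,000 (q = 2 of N = 7).
Shortfall ratios: (105000−20000)/105000 = 0.8095; (105000−25000)/105000 = 0.7619.
Sum of shortfalls = 1.571429; P₁ averages over all N: 1.571429 / 7 = 0.2245.

0.2245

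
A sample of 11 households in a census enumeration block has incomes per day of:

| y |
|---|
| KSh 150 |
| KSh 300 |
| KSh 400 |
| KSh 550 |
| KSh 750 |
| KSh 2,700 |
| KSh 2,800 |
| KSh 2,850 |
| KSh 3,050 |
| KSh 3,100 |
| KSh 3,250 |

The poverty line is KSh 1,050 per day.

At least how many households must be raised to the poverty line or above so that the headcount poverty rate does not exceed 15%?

Currently q = 5 of N = 11 are below the line (H = 0.455).
A headcount ratio of at most 15% allows at most ⌊0.15 × 11⌋ = 1 poor households.
So at least 5 − 1 = 4 must be lifted.

4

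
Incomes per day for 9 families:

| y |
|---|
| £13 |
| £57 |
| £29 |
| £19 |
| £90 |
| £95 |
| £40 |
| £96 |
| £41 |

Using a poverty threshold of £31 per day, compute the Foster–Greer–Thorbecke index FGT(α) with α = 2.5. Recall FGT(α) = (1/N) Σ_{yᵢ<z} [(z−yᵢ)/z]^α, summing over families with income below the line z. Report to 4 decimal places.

0.0390

Below z: £13, £19, £29 (q = 3 of N = 9).
Shortfall ratios: (31−13)/31 = 0.5806; (31−19)/31 = 0.3871; (31−29)/31 = 0.0645.
Raised to α = 2.5: 0.25691; 0.09323; 0.00106.
Sum = 0.351193; FGT(2.5) = 0.351193 / 9 = 0.0390.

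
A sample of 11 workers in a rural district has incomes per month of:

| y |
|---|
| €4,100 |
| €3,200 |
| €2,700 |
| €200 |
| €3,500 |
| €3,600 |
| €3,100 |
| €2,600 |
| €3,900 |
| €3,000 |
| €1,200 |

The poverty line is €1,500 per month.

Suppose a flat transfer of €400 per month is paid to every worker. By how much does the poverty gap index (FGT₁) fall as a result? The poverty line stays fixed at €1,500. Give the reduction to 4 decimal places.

Before: below the line — €200, €1,200; poverty gap index (FGT₁) = 0.096970.
After the €400 transfer: below the line — €600; poverty gap index (FGT₁) = 0.054545.
Reduction = 0.096970 − 0.054545 = 0.0424.

0.0424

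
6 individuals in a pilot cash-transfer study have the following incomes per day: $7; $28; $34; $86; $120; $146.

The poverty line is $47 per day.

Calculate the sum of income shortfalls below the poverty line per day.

$72

Poor units: $7, $28, $34 (q = 3 of N = 6).
Individual gaps: 47−7 = 40; 47−28 = 19; 47−34 = 13.
Aggregate gap = $72.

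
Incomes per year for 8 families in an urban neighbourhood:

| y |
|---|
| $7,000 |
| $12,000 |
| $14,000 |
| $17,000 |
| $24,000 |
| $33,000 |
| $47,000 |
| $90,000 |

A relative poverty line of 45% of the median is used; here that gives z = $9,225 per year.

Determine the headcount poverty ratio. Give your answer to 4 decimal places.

0.1250

1 of the 8 families have income below $9,225.
H = 1/8 = 0.1250.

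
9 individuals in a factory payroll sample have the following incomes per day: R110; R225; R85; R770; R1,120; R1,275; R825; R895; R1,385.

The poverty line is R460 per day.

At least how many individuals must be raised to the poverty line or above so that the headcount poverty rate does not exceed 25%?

1

Currently q = 3 of N = 9 are below the line (H = 0.333).
A headcount ratio of at most 25% allows at most ⌊0.25 × 9⌋ = 2 poor individuals.
So at least 3 − 2 = 1 must be lifted.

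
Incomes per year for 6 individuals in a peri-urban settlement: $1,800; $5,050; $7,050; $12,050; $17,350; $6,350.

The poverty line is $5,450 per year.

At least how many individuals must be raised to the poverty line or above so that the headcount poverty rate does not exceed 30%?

Currently q = 2 of N = 6 are below the line (H = 0.333).
A headcount ratio of at most 30% allows at most ⌊0.30 × 6⌋ = 1 poor individuals.
So at least 2 − 1 = 1 must be lifted.

1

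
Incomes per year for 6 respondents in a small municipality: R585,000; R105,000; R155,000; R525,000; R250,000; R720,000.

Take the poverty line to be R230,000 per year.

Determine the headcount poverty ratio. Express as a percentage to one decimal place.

33.3%

2 of the 6 respondents have income below R230,000.
H = 2/6 = 33.3%.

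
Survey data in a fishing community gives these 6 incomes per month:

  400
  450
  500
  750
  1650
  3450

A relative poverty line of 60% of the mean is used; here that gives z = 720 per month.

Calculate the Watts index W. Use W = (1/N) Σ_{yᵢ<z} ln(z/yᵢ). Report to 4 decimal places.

0.2371

Below the line: 400, 450, 500 (q = 3 of N = 6).
Log gaps: ln(720/400) = 0.5878; ln(720/450) = 0.4700; ln(720/500) = 0.3646.
W = 1.422433 / 6 = 0.2371.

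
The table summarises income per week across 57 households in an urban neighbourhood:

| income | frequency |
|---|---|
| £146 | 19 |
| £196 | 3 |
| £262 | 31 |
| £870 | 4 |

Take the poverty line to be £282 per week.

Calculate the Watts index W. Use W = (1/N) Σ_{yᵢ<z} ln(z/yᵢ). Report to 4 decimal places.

0.2786

Poor units: 19×£146, 3×£196, 31×£262 (q = 53 of N = 57).
Log gaps: ln(282/146) = 0.6583 (×19); ln(282/196) = 0.3638 (×3); ln(282/262) = 0.0736 (×31).
W = 15.879525 / 57 = 0.2786.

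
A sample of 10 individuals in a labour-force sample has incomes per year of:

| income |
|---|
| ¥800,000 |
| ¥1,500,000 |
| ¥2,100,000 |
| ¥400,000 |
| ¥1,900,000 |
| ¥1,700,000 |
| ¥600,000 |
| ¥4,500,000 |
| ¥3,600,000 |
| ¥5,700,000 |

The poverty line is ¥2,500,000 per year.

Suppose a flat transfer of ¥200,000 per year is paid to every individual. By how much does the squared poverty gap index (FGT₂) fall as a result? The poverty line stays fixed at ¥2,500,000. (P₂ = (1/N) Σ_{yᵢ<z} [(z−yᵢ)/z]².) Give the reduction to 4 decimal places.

0.0499

Before: below the line — ¥400,000, ¥600,000, ¥800,000, ¥1,500,000, ¥1,700,000, ¥1,900,000, ¥2,100,000; squared poverty gap index (FGT₂) = 0.209120.
After the ¥200,000 transfer: below the line — ¥600,000, ¥800,000, ¥1,000,000, ¥1,700,000, ¥1,900,000, ¥2,100,000, ¥2,300,000; squared poverty gap index (FGT₂) = 0.159200.
Reduction = 0.209120 − 0.159200 = 0.0499.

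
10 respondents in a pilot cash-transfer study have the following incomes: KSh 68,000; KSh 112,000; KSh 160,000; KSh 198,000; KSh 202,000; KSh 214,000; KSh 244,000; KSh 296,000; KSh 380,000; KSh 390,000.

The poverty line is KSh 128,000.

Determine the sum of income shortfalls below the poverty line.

Poor units: KSh 68,000, KSh 112,000 (q = 2 of N = 10).
Individual gaps: 128000−68000 = 60000; 128000−112000 = 16000.
Aggregate gap = KSh 76,000.

KSh 76,000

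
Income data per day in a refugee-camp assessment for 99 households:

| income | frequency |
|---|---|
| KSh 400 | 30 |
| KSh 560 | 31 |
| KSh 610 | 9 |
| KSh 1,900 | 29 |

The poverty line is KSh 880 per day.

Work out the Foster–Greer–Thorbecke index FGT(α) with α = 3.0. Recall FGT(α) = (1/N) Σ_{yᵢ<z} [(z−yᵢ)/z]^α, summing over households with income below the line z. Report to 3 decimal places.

0.067

Below the line: 30×KSh 400, 31×KSh 560, 9×KSh 610 (q = 70 of N = 99).
Gap ratios (z−y)/z: (880−400)/880 = 0.5455 (×30); (880−560)/880 = 0.3636 (×31); (880−610)/880 = 0.3068 (×9).
Raised to α = 3.0: 0.16228 (×30); 0.04808 (×31); 0.02888 (×9).
Sum = 6.619076; FGT(3.0) = 6.619076 / 99 = 0.067.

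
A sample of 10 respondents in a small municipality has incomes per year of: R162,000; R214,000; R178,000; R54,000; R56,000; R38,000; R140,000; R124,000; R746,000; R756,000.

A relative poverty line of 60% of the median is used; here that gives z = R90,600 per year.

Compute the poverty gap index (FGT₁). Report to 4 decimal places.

Below z: R38,000, R54,000, R56,000 (q = 3 of N = 10).
Relative gaps: (90600−38000)/90600 = 0.5806; (90600−54000)/90600 = 0.4040; (90600−56000)/90600 = 0.3819.
Σ = 1.366446. Dividing by the full population N = 10 gives P₁ = 0.1366.

0.1366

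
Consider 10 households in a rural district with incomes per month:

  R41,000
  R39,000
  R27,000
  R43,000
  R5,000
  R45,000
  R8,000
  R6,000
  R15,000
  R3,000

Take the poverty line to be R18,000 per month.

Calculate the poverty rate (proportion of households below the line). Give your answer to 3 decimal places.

0.500

5 of the 10 households have income below R18,000.
H = 5/10 = 0.500.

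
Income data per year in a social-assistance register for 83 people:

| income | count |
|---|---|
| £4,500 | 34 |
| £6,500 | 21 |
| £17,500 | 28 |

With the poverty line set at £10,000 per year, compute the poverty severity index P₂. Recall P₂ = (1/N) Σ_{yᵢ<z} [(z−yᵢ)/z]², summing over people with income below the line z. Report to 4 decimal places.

Below the line: 34×£4,500, 21×£6,500 (q = 55 of N = 83).
Relative gaps: (10000−4500)/10000 = 0.5500 (×34); (10000−6500)/10000 = 0.3500 (×21).
Squared: 0.3025 (×34); 0.1225 (×21).
Sum = 12.857500; P₂ = 12.857500 / 83 = 0.1549.

0.1549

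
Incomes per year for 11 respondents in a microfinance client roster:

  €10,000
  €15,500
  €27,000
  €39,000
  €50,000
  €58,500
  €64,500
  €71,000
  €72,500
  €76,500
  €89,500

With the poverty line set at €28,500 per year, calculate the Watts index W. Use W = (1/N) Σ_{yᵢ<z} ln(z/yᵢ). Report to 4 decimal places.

0.1555

Below the line: €10,000, €15,500, €27,000 (q = 3 of N = 11).
Log gaps: ln(28500/10000) = 1.0473; ln(28500/15500) = 0.6091; ln(28500/27000) = 0.0541.
W = 1.710450 / 11 = 0.1555.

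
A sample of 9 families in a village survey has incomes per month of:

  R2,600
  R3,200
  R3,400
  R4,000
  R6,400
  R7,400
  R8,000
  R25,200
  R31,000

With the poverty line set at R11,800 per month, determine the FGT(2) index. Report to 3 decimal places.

Poor units: R2,600, R3,200, R3,400, R4,000, R6,400, R7,400, R8,000 (q = 7 of N = 9).
Normalized shortfalls: (11800−2600)/11800 = 0.7797; (11800−3200)/11800 = 0.7288; (11800−3400)/11800 = 0.7119; (11800−4000)/11800 = 0.6610; (11800−6400)/11800 = 0.4576; (11800−7400)/11800 = 0.3729; (11800−8000)/11800 = 0.3220.
Squared: 0.6079; 0.5312; 0.5068; 0.4369; 0.2094; 0.1390; 0.1037.
Sum = 2.534904; P₂ = 2.534904 / 9 = 0.282.

0.282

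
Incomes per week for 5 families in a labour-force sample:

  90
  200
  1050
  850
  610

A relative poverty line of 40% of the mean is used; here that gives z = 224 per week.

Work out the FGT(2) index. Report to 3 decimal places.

0.074

Below the line: 90, 200 (q = 2 of N = 5).
Gap ratios (z−y)/z: (224−90)/224 = 0.5982; (224−200)/224 = 0.1071.
Squared: 0.3579; 0.0115.
Sum = 0.369340; P₂ = 0.369340 / 5 = 0.074.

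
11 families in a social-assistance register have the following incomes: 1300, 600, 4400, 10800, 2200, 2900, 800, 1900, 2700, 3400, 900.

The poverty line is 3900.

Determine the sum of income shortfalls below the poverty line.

18400

Below the line: 600, 800, 900, 1300, 1900, 2200, 2700, 2900, 3400 (q = 9 of N = 11).
Individual gaps: 3900−600 = 3300; 3900−800 = 3100; 3900−900 = 3000; 3900−1300 = 2600; 3900−1900 = 2000; 3900−2200 = 1700; 3900−2700 = 1200; 3900−2900 = 1000; 3900−3400 = 500.
Aggregate gap = 18400.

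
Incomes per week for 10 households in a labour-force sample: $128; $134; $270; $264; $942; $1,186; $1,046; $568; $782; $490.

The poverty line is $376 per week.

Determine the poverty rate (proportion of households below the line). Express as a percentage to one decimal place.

40.0%

4 of the 10 households have income below $376.
H = 4/10 = 40.0%.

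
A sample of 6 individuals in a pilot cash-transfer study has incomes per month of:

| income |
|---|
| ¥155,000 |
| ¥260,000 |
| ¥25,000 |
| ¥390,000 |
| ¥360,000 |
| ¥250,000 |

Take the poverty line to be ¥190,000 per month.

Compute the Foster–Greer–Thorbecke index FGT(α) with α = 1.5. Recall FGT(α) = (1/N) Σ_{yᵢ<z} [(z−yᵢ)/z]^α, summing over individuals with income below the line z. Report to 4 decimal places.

Incomes under z: ¥25,000, ¥155,000 (q = 2 of N = 6).
Gap ratios (z−y)/z: (190000−25000)/190000 = 0.8684; (190000−155000)/190000 = 0.1842.
Raised to α = 1.5: 0.80927; 0.07906.
Sum = 0.888337; FGT(1.5) = 0.888337 / 6 = 0.1481.

0.1481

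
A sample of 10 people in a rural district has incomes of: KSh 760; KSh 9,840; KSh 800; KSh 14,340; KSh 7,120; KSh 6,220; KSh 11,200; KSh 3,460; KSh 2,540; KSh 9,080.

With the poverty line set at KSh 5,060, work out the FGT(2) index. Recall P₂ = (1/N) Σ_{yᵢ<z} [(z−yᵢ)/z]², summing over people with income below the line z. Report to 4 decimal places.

0.1779

Below the line: KSh 760, KSh 800, KSh 2,540, KSh 3,460 (q = 4 of N = 10).
Normalized shortfalls: (5060−760)/5060 = 0.8498; (5060−800)/5060 = 0.8419; (5060−2540)/5060 = 0.4980; (5060−3460)/5060 = 0.3162.
Squared: 0.7222; 0.7088; 0.2480; 0.1000.
Sum = 1.778969; P₂ = 1.778969 / 10 = 0.1779.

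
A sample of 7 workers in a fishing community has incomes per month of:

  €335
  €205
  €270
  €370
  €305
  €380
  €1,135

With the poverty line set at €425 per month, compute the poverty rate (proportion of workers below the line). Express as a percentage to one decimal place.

85.7%

6 of the 7 workers have income below €425.
H = 6/7 = 85.7%.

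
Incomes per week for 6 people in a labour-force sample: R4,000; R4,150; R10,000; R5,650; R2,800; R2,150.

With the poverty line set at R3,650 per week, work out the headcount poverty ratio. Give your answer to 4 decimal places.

0.3333

2 of the 6 people have income below R3,650.
H = 2/6 = 0.3333.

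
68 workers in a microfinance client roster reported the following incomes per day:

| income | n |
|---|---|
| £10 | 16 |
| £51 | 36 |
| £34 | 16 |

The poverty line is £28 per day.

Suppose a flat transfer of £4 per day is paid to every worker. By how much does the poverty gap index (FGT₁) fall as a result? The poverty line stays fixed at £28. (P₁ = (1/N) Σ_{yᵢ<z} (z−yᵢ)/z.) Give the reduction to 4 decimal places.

0.0336

Before: below the line — 16×£10; poverty gap index (FGT₁) = 0.151261.
After the £4 transfer: below the line — 16×£14; poverty gap index (FGT₁) = 0.117647.
Reduction = 0.151261 − 0.117647 = 0.0336.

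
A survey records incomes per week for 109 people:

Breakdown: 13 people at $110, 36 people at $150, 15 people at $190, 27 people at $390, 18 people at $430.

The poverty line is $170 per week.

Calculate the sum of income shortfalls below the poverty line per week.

$1,500

Incomes under z: 13×$110, 36×$150 (q = 49 of N = 109).
Individual gaps: 13×(170−110) = 780; 36×(170−150) = 720.
Aggregate gap = $1,500.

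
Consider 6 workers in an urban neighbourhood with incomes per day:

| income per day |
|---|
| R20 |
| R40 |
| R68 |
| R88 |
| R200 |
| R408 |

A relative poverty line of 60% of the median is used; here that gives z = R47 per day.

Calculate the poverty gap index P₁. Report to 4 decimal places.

0.1206

Incomes under z: R20, R40 (q = 2 of N = 6).
Shortfall ratios: (47−20)/47 = 0.5745; (47−40)/47 = 0.1489.
Sum of shortfalls = 0.723404; P₁ averages over all N: 0.723404 / 6 = 0.1206.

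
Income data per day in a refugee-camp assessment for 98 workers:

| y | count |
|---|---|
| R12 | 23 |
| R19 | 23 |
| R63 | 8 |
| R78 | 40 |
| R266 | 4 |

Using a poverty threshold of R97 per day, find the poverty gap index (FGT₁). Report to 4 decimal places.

Incomes under z: 23×R12, 23×R19, 8×R63, 40×R78 (q = 94 of N = 98).
Shortfall ratios: (97−12)/97 = 0.8763 (×23); (97−19)/97 = 0.8041 (×23); (97−63)/97 = 0.3505 (×8); (97−78)/97 = 0.1959 (×40).
Σ = 49.288660. Dividing by the full population N = 98 gives P₁ = 0.5029.

0.5029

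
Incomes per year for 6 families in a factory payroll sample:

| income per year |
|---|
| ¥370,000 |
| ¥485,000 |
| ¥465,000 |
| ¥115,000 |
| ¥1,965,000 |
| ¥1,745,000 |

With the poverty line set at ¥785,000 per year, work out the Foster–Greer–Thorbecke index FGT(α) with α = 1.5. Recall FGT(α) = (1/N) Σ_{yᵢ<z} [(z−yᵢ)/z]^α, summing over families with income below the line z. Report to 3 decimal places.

0.278

Below z: ¥115,000, ¥370,000, ¥465,000, ¥485,000 (q = 4 of N = 6).
Normalized shortfalls: (785000−115000)/785000 = 0.8535; (785000−370000)/785000 = 0.5287; (785000−465000)/785000 = 0.4076; (785000−485000)/785000 = 0.3822.
Raised to α = 1.5: 0.78851; 0.38439; 0.26027; 0.23625.
Sum = 1.669418; FGT(1.5) = 1.669418 / 6 = 0.278.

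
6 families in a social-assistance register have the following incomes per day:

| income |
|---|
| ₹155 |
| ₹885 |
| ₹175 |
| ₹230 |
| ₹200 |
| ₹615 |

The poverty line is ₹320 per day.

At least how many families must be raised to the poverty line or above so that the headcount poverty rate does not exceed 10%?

4 of the 6 families are poor, so H = 4/6 = 0.667.
A headcount ratio of at most 10% allows at most ⌊0.10 × 6⌋ = 0 poor families.
So at least 4 − 0 = 4 must be lifted.

4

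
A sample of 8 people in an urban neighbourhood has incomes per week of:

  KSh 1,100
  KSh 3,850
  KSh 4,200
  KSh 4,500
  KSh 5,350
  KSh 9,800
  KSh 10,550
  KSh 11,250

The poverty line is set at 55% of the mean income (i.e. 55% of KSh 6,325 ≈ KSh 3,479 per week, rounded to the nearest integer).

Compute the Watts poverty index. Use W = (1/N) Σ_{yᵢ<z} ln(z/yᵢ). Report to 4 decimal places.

Poor units: KSh 1,100 (q = 1 of N = 8).
Log shortfalls: ln(3479/1100) = 1.1514.
W = 1.151435 / 8 = 0.1439.

0.1439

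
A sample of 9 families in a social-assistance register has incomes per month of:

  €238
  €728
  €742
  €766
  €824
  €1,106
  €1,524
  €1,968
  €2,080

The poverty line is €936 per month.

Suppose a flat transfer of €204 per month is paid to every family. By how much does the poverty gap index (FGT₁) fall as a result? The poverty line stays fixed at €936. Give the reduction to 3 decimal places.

0.105

Before: below the line — €238, €728, €742, €766, €824; poverty gap index (FGT₁) = 0.16406.
After the €204 transfer: below the line — €442, €932; poverty gap index (FGT₁) = 0.05912.
Reduction = 0.16406 − 0.05912 = 0.105.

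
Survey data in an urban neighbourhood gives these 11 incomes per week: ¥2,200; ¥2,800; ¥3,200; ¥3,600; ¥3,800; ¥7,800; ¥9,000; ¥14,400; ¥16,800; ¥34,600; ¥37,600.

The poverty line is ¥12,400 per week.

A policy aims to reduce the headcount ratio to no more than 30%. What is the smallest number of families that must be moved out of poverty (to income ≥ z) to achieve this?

7 of the 11 families are poor, so H = 7/11 = 0.636.
A headcount ratio of at most 30% allows at most ⌊0.30 × 11⌋ = 3 poor families.
So at least 7 − 3 = 4 must be lifted.

4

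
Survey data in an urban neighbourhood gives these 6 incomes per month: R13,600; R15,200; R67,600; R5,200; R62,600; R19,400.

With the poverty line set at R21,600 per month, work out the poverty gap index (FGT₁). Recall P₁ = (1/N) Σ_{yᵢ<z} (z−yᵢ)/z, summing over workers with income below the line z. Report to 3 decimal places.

Incomes under z: R5,200, R13,600, R15,200, R19,400 (q = 4 of N = 6).
Relative gaps: (21600−5200)/21600 = 0.7593; (21600−13600)/21600 = 0.3704; (21600−15200)/21600 = 0.2963; (21600−19400)/21600 = 0.1019.
Sum of shortfalls = 1.527778; P₁ averages over all N: 1.527778 / 6 = 0.255.

0.255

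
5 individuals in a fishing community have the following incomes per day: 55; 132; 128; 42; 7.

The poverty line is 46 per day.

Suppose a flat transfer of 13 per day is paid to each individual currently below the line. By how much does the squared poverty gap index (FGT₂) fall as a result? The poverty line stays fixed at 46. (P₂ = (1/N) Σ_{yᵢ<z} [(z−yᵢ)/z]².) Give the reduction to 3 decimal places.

Before: below the line — 7, 42; squared poverty gap index (FGT₂) = 0.14527.
After the 13 transfer: below the line — 20; squared poverty gap index (FGT₂) = 0.06389.
Reduction = 0.14527 − 0.06389 = 0.081.

0.081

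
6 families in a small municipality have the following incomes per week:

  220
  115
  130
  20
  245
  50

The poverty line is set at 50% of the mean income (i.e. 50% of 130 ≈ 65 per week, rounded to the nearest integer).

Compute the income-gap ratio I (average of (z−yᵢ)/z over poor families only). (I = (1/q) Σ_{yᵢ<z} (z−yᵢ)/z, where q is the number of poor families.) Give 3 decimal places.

0.462

Poor units: 20, 50 (q = 2 of N = 6).
Relative gaps: 0.6923, 0.2308; sum = 0.923077.
The income-gap ratio divides by q (the poor only): 0.923077 / 2 = 0.462.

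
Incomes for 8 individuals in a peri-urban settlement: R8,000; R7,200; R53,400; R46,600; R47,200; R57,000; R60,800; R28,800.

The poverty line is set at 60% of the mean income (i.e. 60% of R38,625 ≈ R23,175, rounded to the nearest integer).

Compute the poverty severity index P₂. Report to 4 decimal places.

Below z: R7,200, R8,000 (q = 2 of N = 8).
Gap ratios (z−y)/z: (23175−7200)/23175 = 0.6893; (23175−8000)/23175 = 0.6548.
Squared: 0.4752; 0.4288.
Sum = 0.903926; P₂ = 0.903926 / 8 = 0.1130.

0.1130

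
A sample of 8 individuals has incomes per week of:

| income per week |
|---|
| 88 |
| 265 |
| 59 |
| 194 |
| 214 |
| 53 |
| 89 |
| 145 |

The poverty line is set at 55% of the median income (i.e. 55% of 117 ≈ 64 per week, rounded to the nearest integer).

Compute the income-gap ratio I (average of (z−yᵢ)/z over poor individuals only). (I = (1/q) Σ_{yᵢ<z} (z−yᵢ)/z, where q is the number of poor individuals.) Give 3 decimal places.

0.125

Below the line: 53, 59 (q = 2 of N = 8).
Relative gaps: 0.1719, 0.0781; sum = 0.250000.
The income-gap ratio divides by q (the poor only): 0.250000 / 2 = 0.125.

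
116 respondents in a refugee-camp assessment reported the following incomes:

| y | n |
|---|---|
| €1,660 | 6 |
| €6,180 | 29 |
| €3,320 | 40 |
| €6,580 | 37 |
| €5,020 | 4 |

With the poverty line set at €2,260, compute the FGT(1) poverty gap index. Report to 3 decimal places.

Below z: 6×€1,660 (q = 6 of N = 116).
Shortfall ratios: (2260−1660)/2260 = 0.2655 (×6).
Σ = 1.592920. Dividing by the full population N = 116 gives P₁ = 0.014.

0.014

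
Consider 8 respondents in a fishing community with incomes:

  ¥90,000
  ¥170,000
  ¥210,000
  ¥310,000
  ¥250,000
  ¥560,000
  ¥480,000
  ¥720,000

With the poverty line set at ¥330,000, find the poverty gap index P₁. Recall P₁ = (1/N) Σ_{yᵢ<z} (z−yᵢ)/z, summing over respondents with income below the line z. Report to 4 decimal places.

Below z: ¥90,000, ¥170,000, ¥210,000, ¥250,000, ¥310,000 (q = 5 of N = 8).
Shortfall ratios: (330000−90000)/330000 = 0.7273; (330000−170000)/330000 = 0.4848; (330000−210000)/330000 = 0.3636; (330000−250000)/330000 = 0.2424; (330000−310000)/330000 = 0.0606.
Sum of shortfalls = 1.878788; P₁ averages over all N: 1.878788 / 8 = 0.2348.

0.2348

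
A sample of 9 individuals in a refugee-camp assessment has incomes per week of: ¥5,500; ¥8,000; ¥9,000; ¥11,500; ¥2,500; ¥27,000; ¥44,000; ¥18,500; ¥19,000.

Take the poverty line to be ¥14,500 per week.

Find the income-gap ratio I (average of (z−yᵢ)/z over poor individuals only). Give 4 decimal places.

Incomes under z: ¥2,500, ¥5,500, ¥8,000, ¥9,000, ¥11,500 (q = 5 of N = 9).
Relative gaps: 0.8276, 0.6207, 0.4483, 0.3793, 0.2069; sum = 2.482759.
I averages over the q = 5 poor units only: 2.482759 / 5 = 0.4966.

0.4966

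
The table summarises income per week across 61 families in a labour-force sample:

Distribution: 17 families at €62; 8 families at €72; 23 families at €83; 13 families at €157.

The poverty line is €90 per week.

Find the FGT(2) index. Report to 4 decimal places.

Below the line: 17×€62, 8×€72, 23×€83 (q = 48 of N = 61).
Normalized shortfalls: (90−62)/90 = 0.3111 (×17); (90−72)/90 = 0.2000 (×8); (90−83)/90 = 0.0778 (×23).
Squared: 0.0968 (×17); 0.0400 (×8); 0.0060 (×23).
Sum = 2.104568; P₂ = 2.104568 / 61 = 0.0345.

0.0345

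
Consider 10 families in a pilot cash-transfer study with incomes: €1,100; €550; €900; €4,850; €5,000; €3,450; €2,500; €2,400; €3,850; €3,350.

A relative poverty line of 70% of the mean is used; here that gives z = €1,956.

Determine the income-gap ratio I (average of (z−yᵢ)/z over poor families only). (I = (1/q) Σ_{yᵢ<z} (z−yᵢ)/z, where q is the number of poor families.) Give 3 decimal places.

0.565

Below z: €550, €900, €1,100 (q = 3 of N = 10).
Shortfall ratios (z−y)/z: 0.7188, 0.5399, 0.4376; sum = 1.696319.
I averages over the q = 3 poor units only: 1.696319 / 3 = 0.565.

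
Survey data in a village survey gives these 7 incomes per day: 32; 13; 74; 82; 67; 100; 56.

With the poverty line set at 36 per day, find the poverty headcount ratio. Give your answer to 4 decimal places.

0.2857

2 of the 7 households have income below 36.
H = 2/7 = 0.2857.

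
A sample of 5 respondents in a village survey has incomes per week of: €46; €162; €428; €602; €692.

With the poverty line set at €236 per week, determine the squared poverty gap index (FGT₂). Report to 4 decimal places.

Below the line: €46, €162 (q = 2 of N = 5).
Shortfall ratios: (236−46)/236 = 0.8051; (236−162)/236 = 0.3136.
Squared: 0.6482; 0.0983.
Sum = 0.746481; P₂ = 0.746481 / 5 = 0.1493.

0.1493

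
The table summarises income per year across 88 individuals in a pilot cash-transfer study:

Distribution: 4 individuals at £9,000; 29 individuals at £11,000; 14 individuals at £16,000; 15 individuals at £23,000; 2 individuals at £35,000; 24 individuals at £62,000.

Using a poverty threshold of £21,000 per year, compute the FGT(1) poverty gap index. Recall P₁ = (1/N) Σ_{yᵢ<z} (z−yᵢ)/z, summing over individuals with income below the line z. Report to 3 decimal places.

Below the line: 4×£9,000, 29×£11,000, 14×£16,000 (q = 47 of N = 88).
Relative gaps: (21000−9000)/21000 = 0.5714 (×4); (21000−11000)/21000 = 0.4762 (×29); (21000−16000)/21000 = 0.2381 (×14).
Sum of shortfalls = 19.428571; P₁ averages over all N: 19.428571 / 88 = 0.221.

0.221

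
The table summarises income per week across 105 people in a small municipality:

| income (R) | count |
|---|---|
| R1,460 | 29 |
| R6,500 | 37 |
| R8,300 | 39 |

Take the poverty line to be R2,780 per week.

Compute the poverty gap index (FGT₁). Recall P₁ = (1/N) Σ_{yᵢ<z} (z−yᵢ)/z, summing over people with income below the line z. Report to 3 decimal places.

0.131

Incomes under z: 29×R1,460 (q = 29 of N = 105).
Shortfall ratios: (2780−1460)/2780 = 0.4748 (×29).
Σ = 13.769784. Dividing by the full population N = 105 gives P₁ = 0.131.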